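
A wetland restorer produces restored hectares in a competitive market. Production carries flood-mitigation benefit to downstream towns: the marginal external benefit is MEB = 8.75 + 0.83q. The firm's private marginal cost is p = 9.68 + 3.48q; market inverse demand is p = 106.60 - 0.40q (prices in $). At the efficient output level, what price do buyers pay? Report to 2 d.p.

Social marginal cost = private MC − MEB = 0.93 + 2.65q.
Set SMC = demand: 0.93 + 2.65q = 106.60 - 0.40q → q* = 34.6459.
Consumer price on the demand curve at q*: 106.60 − 0.40×34.6459 = 92.7416.

P = $92.74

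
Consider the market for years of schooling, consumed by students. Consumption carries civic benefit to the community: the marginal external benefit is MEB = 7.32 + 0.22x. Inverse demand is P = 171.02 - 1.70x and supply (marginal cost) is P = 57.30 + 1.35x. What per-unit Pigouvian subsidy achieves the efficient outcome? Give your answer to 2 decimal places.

subsidy = 16.73 per unit

Social marginal benefit = demand + MEB = 178.34 - 1.48x.
Set SMB = MC: 178.34 - 1.48x = 57.30 + 1.35x → x* = 42.7703.
The Pigouvian subsidy equals MEB at x*: 7.32 + 0.22×42.7703 = 16.7295.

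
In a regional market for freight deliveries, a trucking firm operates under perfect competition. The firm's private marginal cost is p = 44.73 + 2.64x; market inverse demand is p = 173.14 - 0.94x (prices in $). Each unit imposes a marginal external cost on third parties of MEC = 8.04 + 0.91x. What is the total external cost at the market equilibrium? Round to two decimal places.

Market equilibrium (private): 44.73 + 2.64x = 173.14 - 0.94x → x_m = 35.8687.
Total external cost = ∫₀^{x_m} (8.04 + 0.91x) dx = 8.04×35.8687 + ½×0.91×35.8687² = 873.7708.

$873.77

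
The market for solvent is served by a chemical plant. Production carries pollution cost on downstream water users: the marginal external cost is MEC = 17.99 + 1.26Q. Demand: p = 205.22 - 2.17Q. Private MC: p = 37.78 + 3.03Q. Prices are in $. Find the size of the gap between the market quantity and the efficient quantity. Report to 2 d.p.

9.07 units

Market equilibrium (private): 37.78 + 3.03Q = 205.22 - 2.17Q → Q_m = 32.2000.
Social marginal cost = private MC + MEC = 55.77 + 4.29Q.
Set SMC = demand: 55.77 + 4.29Q = 205.22 - 2.17Q → Q* = 23.1347.
Gap = |32.2000 − 23.1347| = 9.0653.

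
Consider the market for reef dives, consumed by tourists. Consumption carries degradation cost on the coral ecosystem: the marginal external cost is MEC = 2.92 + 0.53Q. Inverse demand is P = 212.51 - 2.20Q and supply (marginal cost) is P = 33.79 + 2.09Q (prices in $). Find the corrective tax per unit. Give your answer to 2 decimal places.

Social marginal benefit = demand − MEC = 209.59 - 2.73Q.
Set SMB = MC: 209.59 - 2.73Q = 33.79 + 2.09Q → Q* = 36.4730.
The Pigouvian tax equals MEC at Q*: 2.92 + 0.53×36.4730 = 22.2507.

tax = $22.25 per unit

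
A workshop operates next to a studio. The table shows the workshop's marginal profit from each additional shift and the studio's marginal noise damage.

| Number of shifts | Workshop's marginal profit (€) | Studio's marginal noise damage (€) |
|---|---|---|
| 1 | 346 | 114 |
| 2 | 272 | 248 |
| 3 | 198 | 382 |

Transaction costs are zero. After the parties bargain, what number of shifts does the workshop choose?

Bargaining reaches the level where marginal profit last exceeds marginal noise damage.
That holds through level 2 (272 ≥ 248) but not at 3 (198 < 382).

2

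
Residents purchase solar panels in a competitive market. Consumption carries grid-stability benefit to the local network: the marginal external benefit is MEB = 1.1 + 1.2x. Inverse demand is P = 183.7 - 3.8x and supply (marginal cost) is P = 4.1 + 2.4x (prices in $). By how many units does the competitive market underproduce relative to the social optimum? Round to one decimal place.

7.2 units

Market equilibrium (private): 4.1 + 2.4x = 183.7 - 3.8x → x_m = 28.9677.
Social marginal benefit = demand + MEB = 184.8 - 2.6x.
Set SMB = MC: 184.8 - 2.6x = 4.1 + 2.4x → x* = 36.1400.
Gap = |28.9677 − 36.1400| = 7.1723.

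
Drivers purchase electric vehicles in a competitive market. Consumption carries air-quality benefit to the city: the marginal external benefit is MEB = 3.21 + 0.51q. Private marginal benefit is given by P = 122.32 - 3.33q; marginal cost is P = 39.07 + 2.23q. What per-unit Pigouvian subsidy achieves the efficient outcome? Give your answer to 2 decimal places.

Social marginal benefit = demand + MEB = 125.53 - 2.82q.
Set SMB = MC: 125.53 - 2.82q = 39.07 + 2.23q → q* = 17.1208.
The Pigouvian subsidy equals MEB at q*: 3.21 + 0.51×17.1208 = 11.9416.

subsidy = 11.94 per unit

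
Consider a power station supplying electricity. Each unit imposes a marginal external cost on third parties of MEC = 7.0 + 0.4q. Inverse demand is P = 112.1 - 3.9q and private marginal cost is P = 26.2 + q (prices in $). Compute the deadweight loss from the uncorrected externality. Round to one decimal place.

DWL = $18.5

Market equilibrium (private): 26.2 + q = 112.1 - 3.9q → q_m = 17.5306.
Social marginal cost = private MC + MEC = 33.2 + 1.4q.
Set SMC = demand: 33.2 + 1.4q = 112.1 - 3.9q → q* = 14.8868.
Between q* and q_m the wedge SMC − demand runs linearly from 0 to MEC(q_m), so the loss is a triangle.
DWL = ½ × 2.6438 × 14.0122 = 18.5227.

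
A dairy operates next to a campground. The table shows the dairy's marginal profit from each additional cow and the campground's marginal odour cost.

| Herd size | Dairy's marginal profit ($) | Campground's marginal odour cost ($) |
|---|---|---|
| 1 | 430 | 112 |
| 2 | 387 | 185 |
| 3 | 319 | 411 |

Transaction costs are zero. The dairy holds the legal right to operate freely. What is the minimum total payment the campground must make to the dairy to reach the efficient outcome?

Left alone the dairy would choose level 3 (marginal profit stays positive).
Efficient level: k* = 2 (marginal profit ≥ marginal odour cost through 2).
The campground must at least cover the dairy's forgone profit from cutting 3→2: 319 = 319.

$319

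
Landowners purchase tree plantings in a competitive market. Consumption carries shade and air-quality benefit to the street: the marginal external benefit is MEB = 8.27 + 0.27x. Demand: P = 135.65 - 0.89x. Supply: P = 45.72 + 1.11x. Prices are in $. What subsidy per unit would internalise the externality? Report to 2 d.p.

Social marginal benefit = demand + MEB = 143.92 - 0.62x.
Set SMB = MC: 143.92 - 0.62x = 45.72 + 1.11x → x* = 56.7630.
The Pigouvian subsidy equals MEB at x*: 8.27 + 0.27×56.7630 = 23.5960.

subsidy = $23.60 per unit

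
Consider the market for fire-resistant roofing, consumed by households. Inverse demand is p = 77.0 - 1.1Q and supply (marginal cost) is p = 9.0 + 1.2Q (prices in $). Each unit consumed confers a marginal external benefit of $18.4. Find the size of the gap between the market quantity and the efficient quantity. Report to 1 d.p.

8.0 units

Market equilibrium (private): 9.0 + 1.2Q = 77.0 - 1.1Q → Q_m = 29.5652.
Social marginal benefit = demand + MEB = 95.4 - 1.1Q.
Set SMB = MC: 95.4 - 1.1Q = 9.0 + 1.2Q → Q* = 37.5652.
Gap = |29.5652 − 37.5652| = 8.0000.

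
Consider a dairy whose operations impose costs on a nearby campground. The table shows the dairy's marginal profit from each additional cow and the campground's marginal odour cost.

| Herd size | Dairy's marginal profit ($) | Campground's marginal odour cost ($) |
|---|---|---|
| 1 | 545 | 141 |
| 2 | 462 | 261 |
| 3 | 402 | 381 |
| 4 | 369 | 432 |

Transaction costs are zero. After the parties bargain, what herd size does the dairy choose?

3

Bargaining reaches the level where marginal profit last exceeds marginal odour cost.
That holds through level 3 (402 ≥ 381) but not at 4 (369 < 432).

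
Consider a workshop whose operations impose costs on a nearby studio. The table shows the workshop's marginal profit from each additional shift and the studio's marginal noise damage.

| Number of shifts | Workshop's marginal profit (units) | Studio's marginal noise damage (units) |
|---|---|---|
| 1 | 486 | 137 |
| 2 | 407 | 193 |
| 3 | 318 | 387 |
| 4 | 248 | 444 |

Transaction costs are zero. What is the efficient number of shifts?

Bargaining reaches the level where marginal profit last exceeds marginal noise damage.
That holds through level 2 (407 ≥ 193) but not at 3 (318 < 387).

2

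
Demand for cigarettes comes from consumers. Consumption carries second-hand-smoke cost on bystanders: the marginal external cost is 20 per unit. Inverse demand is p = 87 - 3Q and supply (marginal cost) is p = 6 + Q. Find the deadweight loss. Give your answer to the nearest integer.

Market equilibrium (private): 6 + Q = 87 - 3Q → Q_m = 20.2500.
Social marginal benefit = demand − MEC = 67 - 3Q.
Set SMB = MC: 67 - 3Q = 6 + Q → Q* = 15.2500.
Height of the DWL triangle at Q_m is MC(Q_m) − SMB(Q_m) = MEC(Q_m) = 20.0000.
DWL = ½ × 5.0000 × 20.0000 = 50.0000.

DWL = 50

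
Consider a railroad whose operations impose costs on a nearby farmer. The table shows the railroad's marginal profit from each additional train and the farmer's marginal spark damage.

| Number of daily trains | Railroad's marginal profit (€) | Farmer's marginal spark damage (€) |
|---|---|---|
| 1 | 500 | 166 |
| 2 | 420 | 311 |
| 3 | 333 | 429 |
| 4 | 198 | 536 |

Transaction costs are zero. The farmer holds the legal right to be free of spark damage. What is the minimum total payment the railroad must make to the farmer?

€477

Efficient level: marginal profit ≥ marginal spark damage through level 2, so k* = 2.
With the farmer holding the right, the railroad must at least compensate total damage at k*: 166 + 311 = 477.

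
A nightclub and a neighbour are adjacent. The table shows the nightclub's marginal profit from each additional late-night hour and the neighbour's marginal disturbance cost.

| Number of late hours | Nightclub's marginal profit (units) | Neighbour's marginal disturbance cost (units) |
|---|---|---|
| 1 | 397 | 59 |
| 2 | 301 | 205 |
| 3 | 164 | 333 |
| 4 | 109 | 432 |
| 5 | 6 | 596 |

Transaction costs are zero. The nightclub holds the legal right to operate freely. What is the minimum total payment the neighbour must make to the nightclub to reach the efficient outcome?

279

Left alone the nightclub would choose level 5 (marginal profit stays positive).
Efficient level: k* = 2 (marginal profit ≥ marginal disturbance cost through 2).
The neighbour must at least cover the nightclub's forgone profit from cutting 5→2: 164 + 109 + 6 = 279.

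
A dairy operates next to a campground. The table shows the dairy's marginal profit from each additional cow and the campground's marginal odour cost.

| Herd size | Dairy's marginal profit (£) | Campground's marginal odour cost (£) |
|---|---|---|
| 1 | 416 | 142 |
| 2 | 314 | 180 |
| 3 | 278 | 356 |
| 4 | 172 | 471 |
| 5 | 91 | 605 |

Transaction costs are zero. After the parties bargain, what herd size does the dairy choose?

2

Bargaining reaches the level where marginal profit last exceeds marginal odour cost.
That holds through level 2 (314 ≥ 180) but not at 3 (278 < 356).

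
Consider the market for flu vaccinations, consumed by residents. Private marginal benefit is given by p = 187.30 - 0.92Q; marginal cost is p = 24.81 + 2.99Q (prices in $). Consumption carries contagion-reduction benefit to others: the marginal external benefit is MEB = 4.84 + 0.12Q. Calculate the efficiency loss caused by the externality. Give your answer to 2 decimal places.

Market equilibrium (private): 24.81 + 2.99Q = 187.30 - 0.92Q → Q_m = 41.5575.
Social marginal benefit = demand + MEB = 192.14 - 0.80Q.
Set SMB = MC: 192.14 - 0.80Q = 24.81 + 2.99Q → Q* = 44.1504.
Height of the DWL triangle at Q_m is SMB(Q_m) − MC(Q_m) = MEB(Q_m) = 9.8269.
DWL = ½ × 2.5929 × 9.8269 = 12.7401.

DWL = $12.74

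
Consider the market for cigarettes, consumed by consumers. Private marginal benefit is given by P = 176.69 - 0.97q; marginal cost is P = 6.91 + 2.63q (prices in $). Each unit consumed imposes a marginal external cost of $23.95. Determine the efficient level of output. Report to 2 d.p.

q* = 40.51

Social marginal benefit = demand − MEC = 152.74 - 0.97q.
Set SMB = MC: 152.74 - 0.97q = 6.91 + 2.63q → q* = 40.5083.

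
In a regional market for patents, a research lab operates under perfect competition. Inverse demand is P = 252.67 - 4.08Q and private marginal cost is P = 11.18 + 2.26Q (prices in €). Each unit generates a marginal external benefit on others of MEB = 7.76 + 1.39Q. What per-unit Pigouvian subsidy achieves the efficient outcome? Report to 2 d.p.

subsidy = €77.75 per unit

Social marginal cost = private MC − MEB = 3.42 + 0.87Q.
Set SMC = demand: 3.42 + 0.87Q = 252.67 - 4.08Q → Q* = 50.3535.
The Pigouvian subsidy equals MEB at Q*: 7.76 + 1.39×50.3535 = 77.7514.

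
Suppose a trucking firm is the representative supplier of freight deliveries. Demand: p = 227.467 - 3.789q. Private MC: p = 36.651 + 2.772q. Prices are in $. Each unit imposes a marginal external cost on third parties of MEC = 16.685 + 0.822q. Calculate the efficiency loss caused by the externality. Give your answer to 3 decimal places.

DWL = $111.586

Market equilibrium (private): 36.651 + 2.772q = 227.467 - 3.789q → q_m = 29.0834.
Social marginal cost = private MC + MEC = 53.336 + 3.594q.
Set SMC = demand: 53.336 + 3.594q = 227.467 - 3.789q → q* = 23.5854.
Between q* and q_m the wedge SMC − demand runs linearly from 0 to MEC(q_m), so the loss is a triangle.
DWL = ½ × 5.4980 × 40.5915 = 111.5860.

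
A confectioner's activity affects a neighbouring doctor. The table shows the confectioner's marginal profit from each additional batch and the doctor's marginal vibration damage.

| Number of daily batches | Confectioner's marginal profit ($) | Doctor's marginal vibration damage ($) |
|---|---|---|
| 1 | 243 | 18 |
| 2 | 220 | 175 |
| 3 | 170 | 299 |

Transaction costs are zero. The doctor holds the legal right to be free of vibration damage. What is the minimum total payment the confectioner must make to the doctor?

$193

Efficient level: marginal profit ≥ marginal vibration damage through level 2, so k* = 2.
With the doctor holding the right, the confectioner must at least compensate total damage at k*: 18 + 175 = 193.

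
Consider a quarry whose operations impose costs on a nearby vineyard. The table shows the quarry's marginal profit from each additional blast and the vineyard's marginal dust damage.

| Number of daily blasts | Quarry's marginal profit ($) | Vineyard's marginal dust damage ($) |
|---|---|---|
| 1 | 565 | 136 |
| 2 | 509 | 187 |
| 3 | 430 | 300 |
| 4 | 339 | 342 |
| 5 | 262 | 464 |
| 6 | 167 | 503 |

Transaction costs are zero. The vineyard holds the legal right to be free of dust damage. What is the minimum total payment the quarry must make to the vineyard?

Efficient level: marginal profit ≥ marginal dust damage through level 3, so k* = 3.
With the vineyard holding the right, the quarry must at least compensate total damage at k*: 136 + 187 + 300 = 623.

$623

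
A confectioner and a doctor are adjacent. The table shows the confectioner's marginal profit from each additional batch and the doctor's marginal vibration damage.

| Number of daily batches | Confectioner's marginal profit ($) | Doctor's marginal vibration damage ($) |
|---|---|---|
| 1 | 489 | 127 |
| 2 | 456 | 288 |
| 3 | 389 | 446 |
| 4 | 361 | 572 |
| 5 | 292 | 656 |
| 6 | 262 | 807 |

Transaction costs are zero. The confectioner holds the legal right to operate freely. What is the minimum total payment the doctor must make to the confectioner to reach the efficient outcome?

$1304

Left alone the confectioner would choose level 6 (marginal profit stays positive).
Efficient level: k* = 2 (marginal profit ≥ marginal vibration damage through 2).
The doctor must at least cover the confectioner's forgone profit from cutting 6→2: 389 + 361 + 292 + 262 = 1304.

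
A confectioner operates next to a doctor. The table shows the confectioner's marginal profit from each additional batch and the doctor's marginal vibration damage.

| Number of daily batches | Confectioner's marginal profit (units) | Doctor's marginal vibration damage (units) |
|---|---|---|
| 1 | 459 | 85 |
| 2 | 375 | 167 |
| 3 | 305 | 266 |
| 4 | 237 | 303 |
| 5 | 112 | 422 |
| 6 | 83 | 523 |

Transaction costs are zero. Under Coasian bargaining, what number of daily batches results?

3

Bargaining reaches the level where marginal profit last exceeds marginal vibration damage.
That holds through level 3 (305 ≥ 266) but not at 4 (237 < 303).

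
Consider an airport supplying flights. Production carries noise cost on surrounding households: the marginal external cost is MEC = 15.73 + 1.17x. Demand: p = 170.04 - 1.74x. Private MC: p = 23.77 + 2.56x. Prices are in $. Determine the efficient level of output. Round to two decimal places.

Social marginal cost = private MC + MEC = 39.50 + 3.73x.
Set SMC = demand: 39.50 + 3.73x = 170.04 - 1.74x → x* = 23.8647.

x* = 23.86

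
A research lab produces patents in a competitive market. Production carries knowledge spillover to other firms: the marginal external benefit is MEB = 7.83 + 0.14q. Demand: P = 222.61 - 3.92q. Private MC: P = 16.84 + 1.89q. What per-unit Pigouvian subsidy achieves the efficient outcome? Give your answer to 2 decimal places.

Social marginal cost = private MC − MEB = 9.01 + 1.75q.
Set SMC = demand: 9.01 + 1.75q = 222.61 - 3.92q → q* = 37.6720.
The Pigouvian subsidy equals MEB at q*: 7.83 + 0.14×37.6720 = 13.1041.

subsidy = 13.10 per unit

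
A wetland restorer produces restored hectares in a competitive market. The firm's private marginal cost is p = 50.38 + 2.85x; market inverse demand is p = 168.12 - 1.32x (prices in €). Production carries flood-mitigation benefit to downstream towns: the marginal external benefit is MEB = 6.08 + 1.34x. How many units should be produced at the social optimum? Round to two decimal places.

x* = 43.75

Social marginal cost = private MC − MEB = 44.30 + 1.51x.
Set SMC = demand: 44.30 + 1.51x = 168.12 - 1.32x → x* = 43.7527.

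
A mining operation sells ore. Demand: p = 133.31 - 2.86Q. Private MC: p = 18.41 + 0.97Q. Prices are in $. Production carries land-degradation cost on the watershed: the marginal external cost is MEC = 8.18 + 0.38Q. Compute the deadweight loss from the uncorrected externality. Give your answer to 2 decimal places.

DWL = $45.53

Market equilibrium (private): 18.41 + 0.97Q = 133.31 - 2.86Q → Q_m = 30.0000.
Social marginal cost = private MC + MEC = 26.59 + 1.35Q.
Set SMC = demand: 26.59 + 1.35Q = 133.31 - 2.86Q → Q* = 25.3492.
The welfare-loss triangle has base |Q_m − Q*| and height MEC(Q_m) (the vertical gap between SMC and demand is zero at Q* and MEC at Q_m).
DWL = ½ × 4.6508 × 19.5800 = 45.5313.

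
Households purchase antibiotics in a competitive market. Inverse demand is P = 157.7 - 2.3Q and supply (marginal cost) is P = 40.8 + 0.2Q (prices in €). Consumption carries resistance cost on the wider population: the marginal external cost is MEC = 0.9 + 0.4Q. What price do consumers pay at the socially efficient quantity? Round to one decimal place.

P = €65.7

Social marginal benefit = demand − MEC = 156.8 - 2.7Q.
Set SMB = MC: 156.8 - 2.7Q = 40.8 + 0.2Q → Q* = 40.0000.
Consumer price on the demand curve at Q*: 157.7 − 2.3×40.0000 = 65.7000.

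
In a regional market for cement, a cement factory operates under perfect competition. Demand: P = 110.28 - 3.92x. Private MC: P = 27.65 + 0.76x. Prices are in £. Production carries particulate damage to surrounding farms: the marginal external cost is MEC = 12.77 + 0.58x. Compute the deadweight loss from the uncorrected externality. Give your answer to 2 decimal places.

Market equilibrium (private): 27.65 + 0.76x = 110.28 - 3.92x → x_m = 17.6560.
Social marginal cost = private MC + MEC = 40.42 + 1.34x.
Set SMC = demand: 40.42 + 1.34x = 110.28 - 3.92x → x* = 13.2814.
The loss is the area between SMC and demand from x* to x_m; with linear curves that's a triangle of height MEC(x_m).
DWL = ½ × 4.3746 × 23.0105 = 50.3309.

DWL = £50.33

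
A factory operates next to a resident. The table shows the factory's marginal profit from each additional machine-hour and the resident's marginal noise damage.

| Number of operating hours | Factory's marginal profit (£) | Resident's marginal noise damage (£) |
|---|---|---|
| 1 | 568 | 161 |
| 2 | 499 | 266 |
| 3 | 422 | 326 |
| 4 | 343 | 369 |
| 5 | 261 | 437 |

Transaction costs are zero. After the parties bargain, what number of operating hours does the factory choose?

Bargaining reaches the level where marginal profit last exceeds marginal noise damage.
That holds through level 3 (422 ≥ 326) but not at 4 (343 < 369).

3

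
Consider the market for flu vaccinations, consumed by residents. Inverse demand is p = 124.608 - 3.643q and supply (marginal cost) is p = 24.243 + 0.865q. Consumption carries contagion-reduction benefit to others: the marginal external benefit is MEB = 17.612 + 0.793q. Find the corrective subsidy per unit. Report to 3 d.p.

Social marginal benefit = demand + MEB = 142.220 - 2.850q.
Set SMB = MC: 142.220 - 2.850q = 24.243 + 0.865q → q* = 31.7569.
The Pigouvian subsidy equals MEB at q*: 17.612 + 0.793×31.7569 = 42.7952.

subsidy = 42.795 per unit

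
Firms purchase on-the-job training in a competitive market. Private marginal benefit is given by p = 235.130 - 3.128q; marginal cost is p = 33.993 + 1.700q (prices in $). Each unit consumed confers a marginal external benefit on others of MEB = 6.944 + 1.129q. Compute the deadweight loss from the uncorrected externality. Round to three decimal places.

DWL = $393.850

Market equilibrium (private): 33.993 + 1.700q = 235.130 - 3.128q → q_m = 41.6605.
Social marginal benefit = demand + MEB = 242.074 - 1.999q.
Set SMB = MC: 242.074 - 1.999q = 33.993 + 1.700q → q* = 56.2533.
The welfare-loss triangle has base |q_m − q*| and height MEB(q_m) (the vertical gap between SMB and MC is zero at q* and MEB at q_m).
DWL = ½ × 14.5928 × 53.9787 = 393.8502.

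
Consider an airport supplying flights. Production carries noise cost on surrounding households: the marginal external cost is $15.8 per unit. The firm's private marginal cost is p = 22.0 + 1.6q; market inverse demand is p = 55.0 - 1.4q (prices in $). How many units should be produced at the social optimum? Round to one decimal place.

q* = 5.7

Social marginal cost = private MC + MEC = 37.8 + 1.6q.
Set SMC = demand: 37.8 + 1.6q = 55.0 - 1.4q → q* = 5.7333.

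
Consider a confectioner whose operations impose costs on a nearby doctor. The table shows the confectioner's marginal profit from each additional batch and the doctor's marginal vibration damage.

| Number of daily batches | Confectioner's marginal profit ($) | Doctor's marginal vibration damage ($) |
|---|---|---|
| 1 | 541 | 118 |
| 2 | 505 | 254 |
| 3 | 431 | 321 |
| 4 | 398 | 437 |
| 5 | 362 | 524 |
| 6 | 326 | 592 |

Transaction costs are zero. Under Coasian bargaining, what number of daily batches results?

Bargaining reaches the level where marginal profit last exceeds marginal vibration damage.
That holds through level 3 (431 ≥ 321) but not at 4 (398 < 437).

3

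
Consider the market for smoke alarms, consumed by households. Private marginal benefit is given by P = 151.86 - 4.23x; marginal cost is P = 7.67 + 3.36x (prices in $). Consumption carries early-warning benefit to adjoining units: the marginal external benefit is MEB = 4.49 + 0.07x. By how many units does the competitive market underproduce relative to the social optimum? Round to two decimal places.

Market equilibrium (private): 7.67 + 3.36x = 151.86 - 4.23x → x_m = 18.9974.
Social marginal benefit = demand + MEB = 156.35 - 4.16x.
Set SMB = MC: 156.35 - 4.16x = 7.67 + 3.36x → x* = 19.7713.
Gap = |18.9974 − 19.7713| = 0.7739.

0.77 units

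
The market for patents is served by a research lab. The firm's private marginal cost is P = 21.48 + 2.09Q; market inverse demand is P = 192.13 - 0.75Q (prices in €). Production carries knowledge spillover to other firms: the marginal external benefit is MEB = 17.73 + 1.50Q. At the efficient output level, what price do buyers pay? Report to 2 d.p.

P = €86.69

Social marginal cost = private MC − MEB = 3.75 + 0.59Q.
Set SMC = demand: 3.75 + 0.59Q = 192.13 - 0.75Q → Q* = 140.5821.
Consumer price on the demand curve at Q*: 192.13 − 0.75×140.5821 = 86.6934.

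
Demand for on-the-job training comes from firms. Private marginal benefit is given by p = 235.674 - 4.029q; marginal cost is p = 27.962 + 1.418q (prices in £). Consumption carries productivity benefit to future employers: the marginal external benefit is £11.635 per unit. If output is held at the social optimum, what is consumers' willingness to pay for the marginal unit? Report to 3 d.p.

Social marginal benefit = demand + MEB = 247.309 - 4.029q.
Set SMB = MC: 247.309 - 4.029q = 27.962 + 1.418q → q* = 40.2693.
Consumer price on the demand curve at q*: 235.674 − 4.029×40.2693 = 73.4290.

P = £73.429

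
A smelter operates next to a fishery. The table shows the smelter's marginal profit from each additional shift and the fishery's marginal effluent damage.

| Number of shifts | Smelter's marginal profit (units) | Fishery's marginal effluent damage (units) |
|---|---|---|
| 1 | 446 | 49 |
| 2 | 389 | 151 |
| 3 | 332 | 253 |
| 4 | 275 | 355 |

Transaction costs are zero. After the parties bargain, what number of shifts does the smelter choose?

3

Bargaining reaches the level where marginal profit last exceeds marginal effluent damage.
That holds through level 3 (332 ≥ 253) but not at 4 (275 < 355).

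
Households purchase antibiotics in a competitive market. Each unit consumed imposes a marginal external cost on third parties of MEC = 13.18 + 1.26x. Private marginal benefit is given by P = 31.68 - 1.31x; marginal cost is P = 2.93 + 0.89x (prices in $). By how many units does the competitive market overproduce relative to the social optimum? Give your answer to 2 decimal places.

8.57 units

Market equilibrium (private): 2.93 + 0.89x = 31.68 - 1.31x → x_m = 13.0682.
Social marginal benefit = demand − MEC = 18.50 - 2.57x.
Set SMB = MC: 18.50 - 2.57x = 2.93 + 0.89x → x* = 4.5000.
Gap = |13.0682 − 4.5000| = 8.5682.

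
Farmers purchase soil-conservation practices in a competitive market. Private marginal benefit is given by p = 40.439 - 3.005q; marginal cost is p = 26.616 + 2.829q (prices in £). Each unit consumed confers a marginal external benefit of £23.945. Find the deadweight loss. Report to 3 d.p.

Market equilibrium (private): 26.616 + 2.829q = 40.439 - 3.005q → q_m = 2.3694.
Social marginal benefit = demand + MEB = 64.384 - 3.005q.
Set SMB = MC: 64.384 - 3.005q = 26.616 + 2.829q → q* = 6.4738.
The loss is the area between SMB and MC from q* to q_m; with linear curves that's a triangle of height MEB(q_m).
DWL = ½ × 4.1044 × 23.9450 = 49.1399.

DWL = £49.140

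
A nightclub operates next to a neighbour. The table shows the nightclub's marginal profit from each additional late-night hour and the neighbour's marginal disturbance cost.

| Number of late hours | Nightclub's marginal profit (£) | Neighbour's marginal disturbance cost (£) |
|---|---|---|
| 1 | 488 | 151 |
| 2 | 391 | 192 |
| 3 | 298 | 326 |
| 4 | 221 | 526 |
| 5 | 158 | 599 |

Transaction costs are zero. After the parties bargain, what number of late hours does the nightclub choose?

2

Bargaining reaches the level where marginal profit last exceeds marginal disturbance cost.
That holds through level 2 (391 ≥ 192) but not at 3 (298 < 326).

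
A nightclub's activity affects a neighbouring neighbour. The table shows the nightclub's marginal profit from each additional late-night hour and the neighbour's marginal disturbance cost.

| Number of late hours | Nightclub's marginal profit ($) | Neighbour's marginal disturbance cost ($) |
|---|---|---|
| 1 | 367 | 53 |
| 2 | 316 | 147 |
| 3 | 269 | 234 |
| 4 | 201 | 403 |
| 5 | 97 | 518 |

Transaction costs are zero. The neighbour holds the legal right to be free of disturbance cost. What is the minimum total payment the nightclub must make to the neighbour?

Efficient level: marginal profit ≥ marginal disturbance cost through level 3, so k* = 3.
With the neighbour holding the right, the nightclub must at least compensate total damage at k*: 53 + 147 + 234 = 434.

$434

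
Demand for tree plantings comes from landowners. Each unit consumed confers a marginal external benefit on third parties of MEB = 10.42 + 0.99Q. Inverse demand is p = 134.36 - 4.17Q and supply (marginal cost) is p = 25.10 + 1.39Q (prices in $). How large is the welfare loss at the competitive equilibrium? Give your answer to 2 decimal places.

DWL = $97.65

Market equilibrium (private): 25.10 + 1.39Q = 134.36 - 4.17Q → Q_m = 19.6511.
Social marginal benefit = demand + MEB = 144.78 - 3.18Q.
Set SMB = MC: 144.78 - 3.18Q = 25.10 + 1.39Q → Q* = 26.1882.
The welfare-loss triangle has base |Q_m − Q*| and height MEB(Q_m) (the vertical gap between SMB and MC is zero at Q* and MEB at Q_m).
DWL = ½ × 6.5371 × 29.8746 = 97.6466.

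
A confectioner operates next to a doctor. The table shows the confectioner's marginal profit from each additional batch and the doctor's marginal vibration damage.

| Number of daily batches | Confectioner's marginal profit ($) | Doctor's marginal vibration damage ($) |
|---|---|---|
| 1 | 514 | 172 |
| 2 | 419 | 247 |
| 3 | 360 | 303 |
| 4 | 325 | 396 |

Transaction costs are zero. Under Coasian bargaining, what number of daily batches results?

3

Bargaining reaches the level where marginal profit last exceeds marginal vibration damage.
That holds through level 3 (360 ≥ 303) but not at 4 (325 < 396).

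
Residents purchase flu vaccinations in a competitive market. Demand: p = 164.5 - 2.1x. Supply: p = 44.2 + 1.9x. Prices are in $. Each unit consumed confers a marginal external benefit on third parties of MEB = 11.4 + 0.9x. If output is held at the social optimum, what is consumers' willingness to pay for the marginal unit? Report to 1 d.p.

P = $75.3

Social marginal benefit = demand + MEB = 175.9 - 1.2x.
Set SMB = MC: 175.9 - 1.2x = 44.2 + 1.9x → x* = 42.4839.
Consumer price on the demand curve at x*: 164.5 − 2.1×42.4839 = 75.2838.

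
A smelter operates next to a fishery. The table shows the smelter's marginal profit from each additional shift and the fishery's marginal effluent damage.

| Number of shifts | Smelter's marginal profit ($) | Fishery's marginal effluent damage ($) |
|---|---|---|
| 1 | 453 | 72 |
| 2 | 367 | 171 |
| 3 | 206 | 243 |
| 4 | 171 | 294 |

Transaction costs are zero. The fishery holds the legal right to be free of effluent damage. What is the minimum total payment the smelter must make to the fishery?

$243

Efficient level: marginal profit ≥ marginal effluent damage through level 2, so k* = 2.
With the fishery holding the right, the smelter must at least compensate total damage at k*: 72 + 171 = 243.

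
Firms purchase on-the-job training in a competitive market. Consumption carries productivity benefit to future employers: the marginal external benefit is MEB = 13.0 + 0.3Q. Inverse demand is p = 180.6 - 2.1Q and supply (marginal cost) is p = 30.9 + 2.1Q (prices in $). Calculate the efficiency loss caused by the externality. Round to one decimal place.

Market equilibrium (private): 30.9 + 2.1Q = 180.6 - 2.1Q → Q_m = 35.6429.
Social marginal benefit = demand + MEB = 193.6 - 1.8Q.
Set SMB = MC: 193.6 - 1.8Q = 30.9 + 2.1Q → Q* = 41.7179.
Height of the DWL triangle at Q_m is SMB(Q_m) − MC(Q_m) = MEB(Q_m) = 23.6929.
DWL = ½ × 6.0750 × 23.6929 = 71.9672.

DWL = $72.0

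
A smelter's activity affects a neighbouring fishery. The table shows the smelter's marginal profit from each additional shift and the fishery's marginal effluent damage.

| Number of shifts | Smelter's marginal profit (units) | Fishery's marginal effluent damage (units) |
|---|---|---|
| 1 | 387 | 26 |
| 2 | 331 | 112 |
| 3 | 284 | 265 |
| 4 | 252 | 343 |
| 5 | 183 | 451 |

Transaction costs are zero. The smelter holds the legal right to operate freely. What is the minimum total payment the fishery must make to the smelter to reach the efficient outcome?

Left alone the smelter would choose level 5 (marginal profit stays positive).
Efficient level: k* = 3 (marginal profit ≥ marginal effluent damage through 3).
The fishery must at least cover the smelter's forgone profit from cutting 5→3: 252 + 183 = 435.

435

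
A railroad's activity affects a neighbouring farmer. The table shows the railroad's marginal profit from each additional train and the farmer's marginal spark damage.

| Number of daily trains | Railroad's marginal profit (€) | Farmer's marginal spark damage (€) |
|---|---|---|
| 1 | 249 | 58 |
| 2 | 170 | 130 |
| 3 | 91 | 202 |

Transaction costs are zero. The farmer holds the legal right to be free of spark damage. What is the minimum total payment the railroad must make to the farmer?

€188

Efficient level: marginal profit ≥ marginal spark damage through level 2, so k* = 2.
With the farmer holding the right, the railroad must at least compensate total damage at k*: 58 + 130 = 188.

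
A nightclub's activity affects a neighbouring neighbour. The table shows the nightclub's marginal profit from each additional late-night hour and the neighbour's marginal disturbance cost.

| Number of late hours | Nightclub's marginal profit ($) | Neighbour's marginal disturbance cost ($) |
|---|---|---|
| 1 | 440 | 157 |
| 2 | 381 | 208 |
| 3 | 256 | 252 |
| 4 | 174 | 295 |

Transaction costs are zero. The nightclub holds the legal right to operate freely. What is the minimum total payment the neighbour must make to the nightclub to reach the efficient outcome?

$174

Left alone the nightclub would choose level 4 (marginal profit stays positive).
Efficient level: k* = 3 (marginal profit ≥ marginal disturbance cost through 3).
The neighbour must at least cover the nightclub's forgone profit from cutting 4→3: 174 = 174.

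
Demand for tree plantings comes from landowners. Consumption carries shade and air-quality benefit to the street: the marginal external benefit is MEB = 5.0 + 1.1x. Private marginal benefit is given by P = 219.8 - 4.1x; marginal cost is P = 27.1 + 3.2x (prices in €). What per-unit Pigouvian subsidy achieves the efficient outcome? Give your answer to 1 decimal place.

subsidy = €40.1 per unit

Social marginal benefit = demand + MEB = 224.8 - 3.0x.
Set SMB = MC: 224.8 - 3.0x = 27.1 + 3.2x → x* = 31.8871.
The Pigouvian subsidy equals MEB at x*: 5.0 + 1.1×31.8871 = 40.0758.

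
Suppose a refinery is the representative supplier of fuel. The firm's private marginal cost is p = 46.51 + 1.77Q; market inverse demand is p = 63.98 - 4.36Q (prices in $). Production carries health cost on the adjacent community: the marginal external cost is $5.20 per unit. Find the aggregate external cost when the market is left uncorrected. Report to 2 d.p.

$14.82

Market equilibrium (private): 46.51 + 1.77Q = 63.98 - 4.36Q → Q_m = 2.8499.
Total external cost = MEC × Q_m = 5.20 × 2.8499 = 14.8195.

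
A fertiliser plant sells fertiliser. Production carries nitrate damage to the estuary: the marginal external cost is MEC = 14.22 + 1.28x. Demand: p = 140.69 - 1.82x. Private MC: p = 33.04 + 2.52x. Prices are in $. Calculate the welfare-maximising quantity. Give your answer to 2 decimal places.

Social marginal cost = private MC + MEC = 47.26 + 3.80x.
Set SMC = demand: 47.26 + 3.80x = 140.69 - 1.82x → x* = 16.6246.

x* = 16.62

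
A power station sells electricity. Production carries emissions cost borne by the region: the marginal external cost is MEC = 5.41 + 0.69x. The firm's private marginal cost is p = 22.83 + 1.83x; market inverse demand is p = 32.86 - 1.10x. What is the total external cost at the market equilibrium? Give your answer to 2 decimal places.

Market equilibrium (private): 22.83 + 1.83x = 32.86 - 1.10x → x_m = 3.4232.
Total external cost = ∫₀^{x_m} (5.41 + 0.69x) dx = 5.41×3.4232 + ½×0.69×3.4232² = 22.5623.

22.56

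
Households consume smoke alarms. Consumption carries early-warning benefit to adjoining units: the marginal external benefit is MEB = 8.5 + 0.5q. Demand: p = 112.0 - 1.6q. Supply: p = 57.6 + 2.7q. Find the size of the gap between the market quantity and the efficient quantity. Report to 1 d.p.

3.9 units

Market equilibrium (private): 57.6 + 2.7q = 112.0 - 1.6q → q_m = 12.6512.
Social marginal benefit = demand + MEB = 120.5 - 1.1q.
Set SMB = MC: 120.5 - 1.1q = 57.6 + 2.7q → q* = 16.5526.
Gap = |12.6512 − 16.5526| = 3.9014.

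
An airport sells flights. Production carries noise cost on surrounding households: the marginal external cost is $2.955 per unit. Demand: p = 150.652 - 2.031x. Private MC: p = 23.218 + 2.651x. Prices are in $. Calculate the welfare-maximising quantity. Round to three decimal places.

Social marginal cost = private MC + MEC = 26.173 + 2.651x.
Set SMC = demand: 26.173 + 2.651x = 150.652 - 2.031x → x* = 26.5867.

x* = 26.587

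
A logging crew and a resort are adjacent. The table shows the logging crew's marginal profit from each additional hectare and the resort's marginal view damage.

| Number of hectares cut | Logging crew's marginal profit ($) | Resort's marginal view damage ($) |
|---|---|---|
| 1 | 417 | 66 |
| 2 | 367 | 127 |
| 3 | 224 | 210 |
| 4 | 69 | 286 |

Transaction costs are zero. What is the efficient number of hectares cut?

Bargaining reaches the level where marginal profit last exceeds marginal view damage.
That holds through level 3 (224 ≥ 210) but not at 4 (69 < 286).

3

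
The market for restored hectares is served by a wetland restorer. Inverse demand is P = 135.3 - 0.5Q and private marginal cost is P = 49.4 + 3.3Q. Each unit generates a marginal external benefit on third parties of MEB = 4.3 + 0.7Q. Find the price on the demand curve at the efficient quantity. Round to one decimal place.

Social marginal cost = private MC − MEB = 45.1 + 2.6Q.
Set SMC = demand: 45.1 + 2.6Q = 135.3 - 0.5Q → Q* = 29.0968.
Consumer price on the demand curve at Q*: 135.3 − 0.5×29.0968 = 120.7516.

P = 120.8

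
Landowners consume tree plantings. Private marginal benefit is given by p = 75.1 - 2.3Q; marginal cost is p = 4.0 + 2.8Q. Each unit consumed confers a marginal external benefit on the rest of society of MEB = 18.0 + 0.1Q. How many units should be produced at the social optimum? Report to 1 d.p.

Q* = 17.8

Social marginal benefit = demand + MEB = 93.1 - 2.2Q.
Set SMB = MC: 93.1 - 2.2Q = 4.0 + 2.8Q → Q* = 17.8200.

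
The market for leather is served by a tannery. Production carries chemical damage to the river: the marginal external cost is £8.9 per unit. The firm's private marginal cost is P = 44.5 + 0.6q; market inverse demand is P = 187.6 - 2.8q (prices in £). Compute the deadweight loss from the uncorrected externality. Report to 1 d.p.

DWL = £11.6

Market equilibrium (private): 44.5 + 0.6q = 187.6 - 2.8q → q_m = 42.0882.
Social marginal cost = private MC + MEC = 53.4 + 0.6q.
Set SMC = demand: 53.4 + 0.6q = 187.6 - 2.8q → q* = 39.4706.
The loss is the area between SMC and demand from q* to q_m; with linear curves that's a triangle of height MEC(q_m).
DWL = ½ × 2.6176 × 8.9000 = 11.6483.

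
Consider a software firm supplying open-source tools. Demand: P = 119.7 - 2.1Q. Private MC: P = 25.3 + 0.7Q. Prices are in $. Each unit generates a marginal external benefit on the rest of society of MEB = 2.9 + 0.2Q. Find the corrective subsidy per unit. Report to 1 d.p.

Social marginal cost = private MC − MEB = 22.4 + 0.5Q.
Set SMC = demand: 22.4 + 0.5Q = 119.7 - 2.1Q → Q* = 37.4231.
The Pigouvian subsidy equals MEB at Q*: 2.9 + 0.2×37.4231 = 10.3846.

subsidy = $10.4 per unit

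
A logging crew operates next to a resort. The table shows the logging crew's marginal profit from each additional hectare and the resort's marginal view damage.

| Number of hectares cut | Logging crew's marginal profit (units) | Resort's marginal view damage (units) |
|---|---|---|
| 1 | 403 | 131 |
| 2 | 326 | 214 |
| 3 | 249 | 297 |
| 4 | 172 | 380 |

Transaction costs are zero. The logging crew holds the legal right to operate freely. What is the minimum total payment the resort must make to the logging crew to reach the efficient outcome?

Left alone the logging crew would choose level 4 (marginal profit stays positive).
Efficient level: k* = 2 (marginal profit ≥ marginal view damage through 2).
The resort must at least cover the logging crew's forgone profit from cutting 4→2: 249 + 172 = 421.

421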